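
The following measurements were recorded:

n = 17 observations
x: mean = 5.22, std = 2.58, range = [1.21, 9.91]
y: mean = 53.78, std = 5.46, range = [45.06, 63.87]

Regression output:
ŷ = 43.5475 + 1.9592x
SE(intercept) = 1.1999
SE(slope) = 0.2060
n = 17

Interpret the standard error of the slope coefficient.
SE(slope) = 0.2060 measures the uncertainty in the estimated slope. The coefficient is estimated precisely (SE/|β̂₁| = 10.5%).

SE(β̂₁) = s / √Sxx, where s is the residual standard deviation and Sxx = Σ(x − x̄)². It is the yardstick for how far β̂₁ = 1.9592 could plausibly be from the true slope.

Relative precision:
- SE / |β̂₁| = 0.2060 / 1.9592 = 10.5%
- Rule of thumb (under 20%: precise; 20% to under 50%: moderately precise; 50% or more: imprecise) → precise

Link to the t-test: t = β̂₁ / SE(β̂₁) = 1.9592 / 0.2060 = 9.5107, the statistic for H₀: β₁ = 0.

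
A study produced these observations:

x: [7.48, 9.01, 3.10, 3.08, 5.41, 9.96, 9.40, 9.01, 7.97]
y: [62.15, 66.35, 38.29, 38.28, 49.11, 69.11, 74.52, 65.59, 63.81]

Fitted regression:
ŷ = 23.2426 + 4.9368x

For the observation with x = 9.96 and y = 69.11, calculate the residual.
Residual = -3.3031

The residual is the difference between the actual value and the predicted value:

Residual = y - ŷ

Step 1: Calculate predicted value
ŷ = 23.2426 + 4.9368 × 9.96
ŷ = 72.4131

Step 2: Calculate residual
Residual = 69.11 - 72.4131
Residual = -3.3031

The residual is negative, so the observed y = 69.11 sits below the regression line (the line overestimates it by 3.3031).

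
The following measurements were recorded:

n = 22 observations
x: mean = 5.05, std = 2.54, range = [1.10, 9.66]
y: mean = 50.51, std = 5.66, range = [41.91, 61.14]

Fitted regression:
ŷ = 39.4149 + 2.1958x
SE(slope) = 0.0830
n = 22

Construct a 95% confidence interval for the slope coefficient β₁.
The 95% CI for β₁ is (2.0227, 2.3689)

Confidence interval for the slope:

The 95% CI for β₁ is: β̂₁ ± t*(α/2, n-2) × SE(β̂₁)

Step 1: Find critical t-value
- Confidence level = 0.95
- Degrees of freedom = n - 2 = 22 - 2 = 20
- t*(α/2, 20) = 2.0860

Step 2: Calculate margin of error
Margin = 2.0860 × 0.0830 = 0.1731

Step 3: Construct interval
CI = 2.1958 ± 0.1731
CI = (2.0227, 2.3689)

Interpretation: each one-unit increase in x is associated with a change in mean y of between 2.0227 and 2.3689, with 95% confidence.
Both endpoints are positive, so the data support a genuinely positive slope at this confidence level.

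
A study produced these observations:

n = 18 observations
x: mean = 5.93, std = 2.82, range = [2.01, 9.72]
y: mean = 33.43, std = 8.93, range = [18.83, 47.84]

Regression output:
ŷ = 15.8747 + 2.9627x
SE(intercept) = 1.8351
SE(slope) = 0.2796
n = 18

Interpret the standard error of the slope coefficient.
The slope 2.9627 is pinned down to within about ±0.2796 (one SE) by these data — relative uncertainty 9.4%, i.e. precise.

What SE measures:
- The standard error quantifies the sampling variability of the coefficient estimate
- It is the estimated standard deviation of β̂₁ across hypothetical repeated samples of the same size
- Smaller SE → more precise estimate

Relative precision:
- SE / |β̂₁| = 0.2796 / 2.9627 = 9.4%
- Rule of thumb (under 20%: precise; 20% to under 50%: moderately precise; 50% or more: imprecise) → precise

Link to the t-test: t = β̂₁ / SE(β̂₁) = 2.9627 / 0.2796 = 10.5962, the statistic for H₀: β₁ = 0.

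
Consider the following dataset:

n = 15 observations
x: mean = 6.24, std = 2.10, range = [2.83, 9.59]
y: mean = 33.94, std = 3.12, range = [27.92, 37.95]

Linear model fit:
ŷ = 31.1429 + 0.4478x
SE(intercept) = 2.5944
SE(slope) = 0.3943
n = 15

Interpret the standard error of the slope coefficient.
SE(slope) = 0.3943 measures the uncertainty in the estimated slope. The coefficient is estimated imprecisely (SE/|β̂₁| = 88.1%).

SE(β̂₁) = 0.3943 says: if we drew many samples of n = 15 from the same population and refit each time, the fitted slopes would scatter with a standard deviation of roughly 0.3943 around the true β₁.

Relative precision:
- SE / |β̂₁| = 0.3943 / 0.4478 = 88.1%
- Rule of thumb (under 20%: precise; 20% to under 50%: moderately precise; 50% or more: imprecise) → imprecise

Link to the t-test: t = β̂₁ / SE(β̂₁) = 0.4478 / 0.3943 = 1.1357, the statistic for H₀: β₁ = 0.

What drives SE(β̂₁): wider spread of x values → smaller SE; more residual scatter → larger SE.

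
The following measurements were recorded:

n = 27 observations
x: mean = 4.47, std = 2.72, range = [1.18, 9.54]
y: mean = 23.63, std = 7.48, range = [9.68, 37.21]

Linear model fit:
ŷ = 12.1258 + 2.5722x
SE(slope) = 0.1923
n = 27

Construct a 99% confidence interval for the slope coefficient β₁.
The 99% CI for β₁ is (2.0362, 3.1082)

Confidence interval for the slope:

The 99% CI for β₁ is: β̂₁ ± t*(α/2, n-2) × SE(β̂₁)

Step 1: Find critical t-value
- Confidence level = 0.99
- Degrees of freedom = n - 2 = 27 - 2 = 25
- t*(α/2, 25) = 2.7874

Step 2: Calculate margin of error
Margin = 2.7874 × 0.1923 = 0.5360

Step 3: Construct interval
CI = 2.5722 ± 0.5360
CI = (2.0362, 3.1082)

Interpretation: intervals built this way capture the true β₁ in 99% of repeated samples; here the plausible range for the per-unit effect of x on y is 2.0362 to 3.1082.
Both endpoints are positive, so the data support a genuinely positive slope at this confidence level.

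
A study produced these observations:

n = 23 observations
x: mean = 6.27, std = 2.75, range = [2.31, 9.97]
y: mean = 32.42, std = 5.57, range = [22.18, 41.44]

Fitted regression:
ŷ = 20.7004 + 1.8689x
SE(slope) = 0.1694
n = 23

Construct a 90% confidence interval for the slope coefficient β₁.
The 90% CI for β₁ is (1.5774, 2.1604)

Confidence interval for the slope:

The 90% CI for β₁ is: β̂₁ ± t*(α/2, n-2) × SE(β̂₁)

Step 1: Find critical t-value
- Confidence level = 0.9
- Degrees of freedom = n - 2 = 23 - 2 = 21
- t*(α/2, 21) = 1.7207

Step 2: Calculate margin of error
Margin = 1.7207 × 0.1694 = 0.2915

Step 3: Construct interval
CI = 1.8689 ± 0.2915
CI = (1.5774, 2.1604)

Interpretation: intervals built this way capture the true β₁ in 90% of repeated samples; here the plausible range for the per-unit effect of x on y is 1.5774 to 2.1604.
Since 0 is outside the interval, a two-sided test at α = 0.10 would reject H₀: β₁ = 0.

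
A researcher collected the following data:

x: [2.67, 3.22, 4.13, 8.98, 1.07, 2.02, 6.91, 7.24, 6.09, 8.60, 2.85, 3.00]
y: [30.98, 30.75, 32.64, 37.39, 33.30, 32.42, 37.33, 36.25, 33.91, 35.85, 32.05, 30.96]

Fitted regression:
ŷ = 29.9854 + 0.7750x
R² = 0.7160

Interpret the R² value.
The model explains 71.60% of the variance in y (R² = 0.7160), leaving 28.40% unexplained; the fit is strong.

R² = 1 − SS_res/SS_tot compares the residual scatter to the total scatter of y about its mean.

Here R² = 0.7160:
- Explained: 71.60% of the variation in y
- Unexplained (residual): 100% − 71.60% = 28.40%
- Rule of thumb (below 0.3 weak; 0.3 to below 0.7 moderate; 0.7 and above strong) → strong

Equivalently, for simple linear regression R² = r², so |r| = √0.7160 ≈ 0.8462.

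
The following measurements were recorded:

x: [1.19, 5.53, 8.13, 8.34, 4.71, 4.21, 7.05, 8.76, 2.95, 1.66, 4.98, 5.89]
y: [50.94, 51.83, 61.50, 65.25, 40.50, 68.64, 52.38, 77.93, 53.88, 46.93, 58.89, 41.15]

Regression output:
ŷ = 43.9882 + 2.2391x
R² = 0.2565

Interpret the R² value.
R² = 0.2565 means 25.65% of the variation in y is explained by the linear relationship with x. This indicates a weak fit.

R² = 1 − SS_res/SS_tot compares the residual scatter to the total scatter of y about its mean.

Here R² = 0.2565:
- Explained: 25.65% of the variation in y
- Unexplained (residual): 100% − 25.65% = 74.35%
- Rule of thumb (below 0.3 weak; 0.3 to below 0.7 moderate; 0.7 and above strong) → weak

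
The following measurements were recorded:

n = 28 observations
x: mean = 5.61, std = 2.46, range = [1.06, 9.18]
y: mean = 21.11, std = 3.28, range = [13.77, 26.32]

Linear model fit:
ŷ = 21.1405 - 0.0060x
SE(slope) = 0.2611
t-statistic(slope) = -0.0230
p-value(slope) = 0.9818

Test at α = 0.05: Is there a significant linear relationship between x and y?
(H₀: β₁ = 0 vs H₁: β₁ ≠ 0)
p-value = 0.9818 ≥ α = 0.05, so we fail to reject H₀. The relationship is not significant.

Hypothesis test for the slope coefficient:

H₀: β₁ = 0 (no linear relationship)
H₁: β₁ ≠ 0 (linear relationship exists)

Test statistic: t = β̂₁ / SE(β̂₁) = -0.0060 / 0.2611 = -0.0230

With df = 26, the two-sided p-value for |t| = 0.0230 is 0.9818.

Decision rule: reject H₀ if p-value < α.
p-value = 0.9818 ≥ α = 0.05 → fail to reject H₀.

Conclusion: the linear association between x and y is not significant at the 5% level.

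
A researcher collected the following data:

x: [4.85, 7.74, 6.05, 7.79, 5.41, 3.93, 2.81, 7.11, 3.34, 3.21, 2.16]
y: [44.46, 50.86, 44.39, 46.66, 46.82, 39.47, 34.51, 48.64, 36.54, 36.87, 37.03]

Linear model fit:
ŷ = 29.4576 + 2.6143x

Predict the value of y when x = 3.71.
ŷ = 39.1567

To predict y for x = 3.71, substitute into the regression equation:

ŷ = 29.4576 + 2.6143 × 3.71
ŷ = 29.4576 + 9.6991
ŷ = 39.1567

This is the fitted mean response at that x — an individual observation would come with a wider prediction interval.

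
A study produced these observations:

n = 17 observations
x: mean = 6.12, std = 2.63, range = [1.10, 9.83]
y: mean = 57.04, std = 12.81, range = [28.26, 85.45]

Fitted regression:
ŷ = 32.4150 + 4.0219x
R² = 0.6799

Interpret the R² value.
About 67.99% of the variability in y is accounted for by the regression on x (R² = 0.6799) — a moderate linear fit.

R² (coefficient of determination) measures the proportion of variance in y explained by the regression model.

Here R² = 0.6799:
- Explained: 67.99% of the variation in y
- Unexplained (residual): 100% − 67.99% = 32.01%
- Rule of thumb (below 0.3 weak; 0.3 to below 0.7 moderate; 0.7 and above strong) → moderate

Note: R² never decreases when predictors are added, so it should not be used alone to compare models of different size.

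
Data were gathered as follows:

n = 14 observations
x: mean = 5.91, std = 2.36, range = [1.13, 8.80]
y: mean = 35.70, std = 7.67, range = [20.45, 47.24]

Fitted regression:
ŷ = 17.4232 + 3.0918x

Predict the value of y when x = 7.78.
ŷ = 41.4774

To predict y for x = 7.78, substitute into the regression equation:

ŷ = 17.4232 + 3.0918 × 7.78
ŷ = 17.4232 + 24.0542
ŷ = 41.4774

This is a point prediction; actual observations scatter around it by roughly the residual standard deviation.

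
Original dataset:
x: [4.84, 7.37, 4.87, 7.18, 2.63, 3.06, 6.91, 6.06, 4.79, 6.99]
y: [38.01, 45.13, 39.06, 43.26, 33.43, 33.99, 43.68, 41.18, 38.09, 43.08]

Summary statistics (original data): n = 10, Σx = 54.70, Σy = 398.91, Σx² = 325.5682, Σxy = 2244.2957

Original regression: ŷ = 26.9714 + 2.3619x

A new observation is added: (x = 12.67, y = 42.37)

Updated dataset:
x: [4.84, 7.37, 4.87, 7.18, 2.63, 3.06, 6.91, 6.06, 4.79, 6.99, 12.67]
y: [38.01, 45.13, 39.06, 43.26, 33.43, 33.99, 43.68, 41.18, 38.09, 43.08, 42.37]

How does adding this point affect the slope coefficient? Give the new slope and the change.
Adding the point moves β₁ from 2.3619 to 1.0680, i.e. it decreases by 1.2939 (-54.8%).

The new point has HIGH LEVERAGE: x = 12.67 is far from the original mean x̄ = 54.70/10 ≈ 5.47 (original range [2.63, 7.37]).

Step 1: Update the sums with the new point (n goes from 10 to 11)
Σx  = 54.70 + 12.67 = 67.37
Σy  = 398.91 + 42.37 = 441.28
Σx² = 325.5682 + 12.67² = 325.5682 + 160.5289 = 486.0971
Σxy = 2244.2957 + 12.67×42.37 = 2244.2957 + 536.8279 = 2781.1236

Step 2: Recompute the slope with b₁ = (nΣxy − ΣxΣy) / (nΣx² − (Σx)²)
Numerator   = 11×2781.1236 − 67.37×441.28 = 30592.3596 − 29729.0336 = 863.3260
Denominator = 11×486.0971 − 67.37² = 5347.0681 − 4538.7169 = 808.3512
b₁(new) = 863.3260 / 808.3512 = 1.0680

(Same formula on the original sums: (10×2244.2957 − 54.70×398.91) / (10×325.5682 − 54.70²) = 622.5800 / 263.5920 = 2.3619, matching the given fit.)

Step 3: Change in slope
Δβ₁ = 1.0680 − 2.3619 = -1.2939
Relative change = -1.2939 / 2.3619 × 100% = -54.8%
→ the slope decreases when the point is added.

Because the point sits below the extension of the original line at a high-leverage x, it tilts the fit down.
In practice: investigate whether it comes from the same population as the rest of the sample; check such a point for data-entry or measurement error.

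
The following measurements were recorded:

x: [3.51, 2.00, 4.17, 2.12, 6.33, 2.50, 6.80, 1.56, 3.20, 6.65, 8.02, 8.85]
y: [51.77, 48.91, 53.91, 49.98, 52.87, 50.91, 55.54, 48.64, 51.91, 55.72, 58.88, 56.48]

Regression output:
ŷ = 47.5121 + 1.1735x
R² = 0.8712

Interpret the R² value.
The model explains 87.12% of the variance in y (R² = 0.8712), leaving 12.88% unexplained; the fit is strong.

R² = 1 − SS_res/SS_tot compares the residual scatter to the total scatter of y about its mean.

Here R² = 0.8712:
- Explained: 87.12% of the variation in y
- Unexplained (residual): 100% − 87.12% = 12.88%
- Rule of thumb (below 0.3 weak; 0.3 to below 0.7 moderate; 0.7 and above strong) → strong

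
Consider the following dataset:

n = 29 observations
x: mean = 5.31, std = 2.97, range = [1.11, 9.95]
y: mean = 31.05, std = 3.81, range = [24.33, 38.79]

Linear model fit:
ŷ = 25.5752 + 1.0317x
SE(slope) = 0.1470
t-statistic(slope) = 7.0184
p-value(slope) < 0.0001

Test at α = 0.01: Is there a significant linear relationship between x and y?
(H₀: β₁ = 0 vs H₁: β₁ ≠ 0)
Since p-value < 0.0001 < α = 0.01, reject H₀ — the slope is significantly different from 0.

Hypothesis test for the slope coefficient:

H₀: β₁ = 0 (no linear relationship)
H₁: β₁ ≠ 0 (linear relationship exists)

Test statistic: t = β̂₁ / SE(β̂₁) = 1.0317 / 0.1470 = 7.0184

With df = 27, the two-sided p-value for |t| = 7.0184 is <0.0001.

Decision rule: reject H₀ if p-value < α.
p-value < 0.0001 < α = 0.01 → reject H₀.

At α = 0.01 the data do provide convincing evidence of a nonzero slope.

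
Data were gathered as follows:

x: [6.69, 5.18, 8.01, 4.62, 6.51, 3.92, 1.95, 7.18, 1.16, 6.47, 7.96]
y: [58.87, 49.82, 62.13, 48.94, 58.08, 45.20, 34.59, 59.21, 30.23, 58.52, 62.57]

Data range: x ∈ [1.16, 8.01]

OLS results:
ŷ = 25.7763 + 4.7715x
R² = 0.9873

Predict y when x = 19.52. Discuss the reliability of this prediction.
The equation gives ŷ = 118.9160; however x = 19.52 is 11.51 units above the observed range, so this extrapolated value should not be trusted.

Prediction calculation:
ŷ = 25.7763 + 4.7715 × 19.52
ŷ = 118.9160

Reliability:
- Data range: x ∈ [1.16, 8.01]
- Prediction point: x = 19.52 is 11.51 units above the observed range → this is EXTRAPOLATION, not interpolation

Why that matters here:
- The standard error of prediction grows with (x − x̄)², and x = 19.52 is far from x̄ = 5.42
- Real relationships often flatten, saturate, or turn nonlinear at extremes
- R² describes fit only over the sampled x values; it says nothing about behaviour beyond them

The R² = 0.9873 only validates the fit within [1.16, 8.01]; treat ŷ = 118.9160 with caution.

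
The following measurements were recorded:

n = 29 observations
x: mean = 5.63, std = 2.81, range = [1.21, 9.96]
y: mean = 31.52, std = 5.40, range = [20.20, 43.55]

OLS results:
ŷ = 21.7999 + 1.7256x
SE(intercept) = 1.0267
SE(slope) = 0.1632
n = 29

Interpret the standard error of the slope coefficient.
SE(slope) = 0.1632 measures the uncertainty in the estimated slope. The coefficient is estimated precisely (SE/|β̂₁| = 9.5%).

What SE measures:
- The standard error quantifies the sampling variability of the coefficient estimate
- It is the estimated standard deviation of β̂₁ across hypothetical repeated samples of the same size
- Smaller SE → more precise estimate

Relative precision:
- SE / |β̂₁| = 0.1632 / 1.7256 = 9.5%
- Rule of thumb (under 20%: precise; 20% to under 50%: moderately precise; 50% or more: imprecise) → precise

Rough 95% range (±2 SE): 1.7256 ± 0.3264 → (1.3992, 2.0520).

What drives SE(β̂₁): wider spread of x values → smaller SE; more residual scatter → larger SE.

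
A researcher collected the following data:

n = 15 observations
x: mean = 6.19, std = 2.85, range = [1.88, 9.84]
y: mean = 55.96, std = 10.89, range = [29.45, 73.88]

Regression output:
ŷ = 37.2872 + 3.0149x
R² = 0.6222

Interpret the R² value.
About 62.22% of the variability in y is accounted for by the regression on x (R² = 0.6222) — a moderate linear fit.

R² (coefficient of determination) measures the proportion of variance in y explained by the regression model.

Here R² = 0.6222:
- Explained: 62.22% of the variation in y
- Unexplained (residual): 100% − 62.22% = 37.78%
- Rule of thumb (below 0.3 weak; 0.3 to below 0.7 moderate; 0.7 and above strong) → moderate

Equivalently, for simple linear regression R² = r², so |r| = √0.6222 ≈ 0.7888.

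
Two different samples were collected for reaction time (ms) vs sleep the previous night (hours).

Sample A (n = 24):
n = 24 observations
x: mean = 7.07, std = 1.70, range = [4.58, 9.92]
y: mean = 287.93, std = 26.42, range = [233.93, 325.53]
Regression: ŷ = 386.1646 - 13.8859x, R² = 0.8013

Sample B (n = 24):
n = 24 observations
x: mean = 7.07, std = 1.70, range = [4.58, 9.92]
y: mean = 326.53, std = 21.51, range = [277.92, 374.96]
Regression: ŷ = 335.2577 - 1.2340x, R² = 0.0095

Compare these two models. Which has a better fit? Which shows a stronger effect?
Model A has the better fit (R² = 0.8013 vs 0.0095). Model A shows the stronger effect (|β₁| = 13.8859 vs 1.2340).

Model Comparison:

Goodness of fit (R²):
- Model A: R² = 0.8013 → 80.13% of variance in reaction time explained
- Model B: R² = 0.0095 → 0.95% of variance in reaction time explained
- 0.8013 > 0.0095 → Model A has the better fit

Strength of effect — compare |β₁|:
- Model A: β₁ = -13.8859 → predicted reaction time falls 13.8859 ms per additional hour of sleep
- Model B: β₁ = -1.2340 → predicted reaction time falls 1.2340 ms per additional hour of sleep
- |-13.8859| > |-1.2340| → Model A shows the stronger marginal effect

Notes:
- The two samples could reflect different populations, time periods, or measurement quality.
- R² measures how tightly points cluster around the line; β₁ measures how steep the line is — they answer different questions.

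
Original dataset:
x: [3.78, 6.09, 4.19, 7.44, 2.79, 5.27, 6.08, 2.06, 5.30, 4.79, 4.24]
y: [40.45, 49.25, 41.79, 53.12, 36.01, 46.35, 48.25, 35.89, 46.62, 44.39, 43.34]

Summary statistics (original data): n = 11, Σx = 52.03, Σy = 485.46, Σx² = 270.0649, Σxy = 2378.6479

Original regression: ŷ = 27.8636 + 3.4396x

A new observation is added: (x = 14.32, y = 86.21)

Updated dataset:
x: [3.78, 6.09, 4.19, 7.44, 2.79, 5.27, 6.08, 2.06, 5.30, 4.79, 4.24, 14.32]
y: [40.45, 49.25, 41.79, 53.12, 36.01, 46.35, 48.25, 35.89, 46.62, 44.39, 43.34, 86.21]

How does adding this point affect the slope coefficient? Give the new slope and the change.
The slope changes from 3.4396 to 4.1778 (change of +0.7382, or +21.5%).

x = 14.32 lies well outside the original x-range [2.06, 7.44] (x̄ ≈ 4.73), so this observation has high leverage and can move the slope substantially.

Step 1: Update the sums with the new point (n goes from 11 to 12)
Σx  = 52.03 + 14.32 = 66.35
Σy  = 485.46 + 86.21 = 571.67
Σx² = 270.0649 + 14.32² = 270.0649 + 205.0624 = 475.1273
Σxy = 2378.6479 + 14.32×86.21 = 2378.6479 + 1234.5272 = 3613.1751

Step 2: Recompute the slope with b₁ = (nΣxy − ΣxΣy) / (nΣx² − (Σx)²)
Numerator   = 12×3613.1751 − 66.35×571.67 = 43358.1012 − 37930.3045 = 5427.7967
Denominator = 12×475.1273 − 66.35² = 5701.5276 − 4402.3225 = 1299.2051
b₁(new) = 5427.7967 / 1299.2051 = 4.1778

(Same formula on the original sums: (11×2378.6479 − 52.03×485.46) / (11×270.0649 − 52.03²) = 906.6431 / 263.5930 = 3.4396, matching the given fit.)

Step 3: Change in slope
Δβ₁ = 4.1778 − 3.4396 = +0.7382
Relative change = +0.7382 / 3.4396 × 100% = +21.5%
→ the slope increases when the point is added.

Because the point sits above the extension of the original line at a high-leverage x, it tilts the fit up.
In practice: check such a point for data-entry or measurement error.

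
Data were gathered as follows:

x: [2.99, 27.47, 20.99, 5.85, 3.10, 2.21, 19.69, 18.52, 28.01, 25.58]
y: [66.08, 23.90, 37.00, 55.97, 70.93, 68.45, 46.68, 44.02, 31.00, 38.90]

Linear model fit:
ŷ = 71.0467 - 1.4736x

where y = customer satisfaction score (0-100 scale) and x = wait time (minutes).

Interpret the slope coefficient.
For each additional minute of wait time, predicted satisfaction score decreases by approximately 1.4736 points.

The slope β₁ = -1.4736 gives the rate at which the fitted satisfaction score changes with wait time.

Interpretation:
- Wait time up by 1 minute → predicted satisfaction score decreases by 1.4736 points
- The effect is assumed constant over the observed range of x (linearity)

(β₀ = 71.0467 is the fitted value at x = 0 and is not part of the slope interpretation.)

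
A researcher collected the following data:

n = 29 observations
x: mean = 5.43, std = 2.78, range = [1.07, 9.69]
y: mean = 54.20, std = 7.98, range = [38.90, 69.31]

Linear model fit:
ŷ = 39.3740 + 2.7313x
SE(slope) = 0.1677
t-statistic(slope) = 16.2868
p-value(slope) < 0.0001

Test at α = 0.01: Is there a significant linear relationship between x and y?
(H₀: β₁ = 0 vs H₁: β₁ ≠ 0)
Since p-value < 0.0001 < α = 0.01, reject H₀ — the slope is significantly different from 0.

Hypothesis test for the slope coefficient:

H₀: β₁ = 0 (no linear relationship)
H₁: β₁ ≠ 0 (linear relationship exists)

Test statistic: t = β̂₁ / SE(β̂₁) = 2.7313 / 0.1677 = 16.2868

p < 0.0001: how often a slope estimate this far from 0 (in SE units) would arise by chance if β₁ were truly 0.

Decision rule: reject H₀ if p-value < α.
p-value < 0.0001 < α = 0.01 → reject H₀.

At α = 0.01 the data do provide convincing evidence of a nonzero slope.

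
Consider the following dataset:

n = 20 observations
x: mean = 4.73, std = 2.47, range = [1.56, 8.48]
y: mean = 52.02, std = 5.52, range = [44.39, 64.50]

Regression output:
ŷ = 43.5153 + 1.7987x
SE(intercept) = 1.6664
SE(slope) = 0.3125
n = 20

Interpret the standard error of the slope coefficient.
The slope 1.7987 is pinned down to within about ±0.3125 (one SE) by these data — relative uncertainty 17.4%, i.e. precise.

What SE measures:
- The standard error quantifies the sampling variability of the coefficient estimate
- It is the estimated standard deviation of β̂₁ across hypothetical repeated samples of the same size
- Smaller SE → more precise estimate

Relative precision:
- SE / |β̂₁| = 0.3125 / 1.7987 = 17.4%
- Rule of thumb (under 20%: precise; 20% to under 50%: moderately precise; 50% or more: imprecise) → precise

Link to the t-test: t = β̂₁ / SE(β̂₁) = 1.7987 / 0.3125 = 5.7558, the statistic for H₀: β₁ = 0.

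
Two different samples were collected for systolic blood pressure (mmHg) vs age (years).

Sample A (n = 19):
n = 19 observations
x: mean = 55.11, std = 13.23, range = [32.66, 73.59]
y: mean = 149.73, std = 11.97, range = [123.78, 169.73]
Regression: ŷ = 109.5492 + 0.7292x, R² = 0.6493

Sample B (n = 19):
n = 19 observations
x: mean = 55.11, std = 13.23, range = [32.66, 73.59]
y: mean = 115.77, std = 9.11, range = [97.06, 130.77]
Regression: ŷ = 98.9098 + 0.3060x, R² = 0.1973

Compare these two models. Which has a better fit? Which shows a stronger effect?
Model A has the better fit (R² = 0.6493 vs 0.1973). Model A shows the stronger effect (|β₁| = 0.7292 vs 0.3060).

Model Comparison:

Fit — compare R²:
- Model A: R² = 0.6493 → 64.93% of variance in blood pressure explained
- Model B: R² = 0.1973 → 19.73% of variance in blood pressure explained
- 0.6493 > 0.1973 → Model A has the better fit

Which has the larger per-year effect? (|β₁|)
- Model A: β₁ = 0.7292 → predicted blood pressure rises 0.7292 mmHg per additional year of age
- Model B: β₁ = 0.3060 → predicted blood pressure rises 0.3060 mmHg per additional year of age
- |0.7292| > |0.3060| → Model A shows the stronger marginal effect

Notes:
- R² measures how tightly points cluster around the line; β₁ measures how steep the line is — they answer different questions.
- The two samples could reflect different populations, time periods, or measurement quality.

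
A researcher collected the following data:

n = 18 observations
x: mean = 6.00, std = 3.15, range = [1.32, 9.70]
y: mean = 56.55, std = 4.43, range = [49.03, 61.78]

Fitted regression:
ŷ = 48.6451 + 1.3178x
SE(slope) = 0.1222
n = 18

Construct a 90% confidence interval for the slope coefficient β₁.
The 90% CI for β₁ is (1.1045, 1.5311)

Confidence interval for the slope:

The 90% CI for β₁ is: β̂₁ ± t*(α/2, n-2) × SE(β̂₁)

Step 1: Find critical t-value
- Confidence level = 0.9
- Degrees of freedom = n - 2 = 18 - 2 = 16
- t*(α/2, 16) = 1.7459

Step 2: Calculate margin of error
Margin = 1.7459 × 0.1222 = 0.2133

Step 3: Construct interval
CI = 1.3178 ± 0.2133
CI = (1.1045, 1.5311)

Interpretation: each one-unit increase in x is associated with a change in mean y of between 1.1045 and 1.5311, with 90% confidence.
Since 0 is outside the interval, a two-sided test at α = 0.10 would reject H₀: β₁ = 0.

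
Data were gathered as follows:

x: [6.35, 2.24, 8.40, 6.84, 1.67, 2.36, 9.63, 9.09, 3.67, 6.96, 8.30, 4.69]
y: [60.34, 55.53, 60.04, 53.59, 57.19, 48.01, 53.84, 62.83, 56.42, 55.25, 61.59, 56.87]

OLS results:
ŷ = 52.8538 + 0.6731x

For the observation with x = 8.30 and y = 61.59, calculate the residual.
Residual = 3.1495

The residual is the difference between the actual value and the predicted value:

Residual = y - ŷ

Step 1: Calculate predicted value
ŷ = 52.8538 + 0.6731 × 8.30
ŷ = 58.4405

Step 2: Calculate residual
Residual = 61.59 - 58.4405
Residual = 3.1495

Sign check: y > ŷ, so the point is above the line and the fit underestimates here.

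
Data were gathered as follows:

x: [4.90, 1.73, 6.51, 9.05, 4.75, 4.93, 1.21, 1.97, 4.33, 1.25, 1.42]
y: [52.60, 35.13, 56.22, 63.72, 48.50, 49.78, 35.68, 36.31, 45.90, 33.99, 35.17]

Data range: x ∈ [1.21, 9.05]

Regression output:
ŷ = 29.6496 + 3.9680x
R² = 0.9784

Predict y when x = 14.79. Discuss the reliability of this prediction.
ŷ = 88.3363, but this is extrapolation (above the data range [1.21, 9.05]) and may be unreliable.

Prediction calculation:
ŷ = 29.6496 + 3.9680 × 14.79
ŷ = 88.3363

Reliability:
- Data range: x ∈ [1.21, 9.05]
- Prediction point: x = 14.79 is 5.74 units above the observed range → this is EXTRAPOLATION, not interpolation

Why that matters here:
- Real relationships often flatten, saturate, or turn nonlinear at extremes
- There are no observations near this x to validate the fitted line there

Report the number if required, but flag clearly that it is an extrapolation.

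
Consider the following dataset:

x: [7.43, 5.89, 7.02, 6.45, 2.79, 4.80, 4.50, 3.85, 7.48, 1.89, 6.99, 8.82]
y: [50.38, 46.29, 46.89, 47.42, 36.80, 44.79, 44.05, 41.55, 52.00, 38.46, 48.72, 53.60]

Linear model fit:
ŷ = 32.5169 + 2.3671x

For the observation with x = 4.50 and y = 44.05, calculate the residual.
Residual = 0.8811

The residual is the difference between the actual value and the predicted value:

Residual = y - ŷ

Step 1: Calculate predicted value
ŷ = 32.5169 + 2.3671 × 4.50
ŷ = 43.1689

Step 2: Calculate residual
Residual = 44.05 - 43.1689
Residual = 0.8811

The residual is positive, so the observed y = 44.05 sits above the regression line (the line underestimates it by 0.8811).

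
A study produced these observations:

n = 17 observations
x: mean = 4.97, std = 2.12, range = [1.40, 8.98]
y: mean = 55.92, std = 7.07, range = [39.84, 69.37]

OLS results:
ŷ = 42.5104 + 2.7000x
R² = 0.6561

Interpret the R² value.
The model explains 65.61% of the variance in y (R² = 0.6561), leaving 34.39% unexplained; the fit is moderate.

R² (coefficient of determination) measures the proportion of variance in y explained by the regression model.

Here R² = 0.6561:
- Explained: 65.61% of the variation in y
- Unexplained (residual): 100% − 65.61% = 34.39%
- Rule of thumb (below 0.3 weak; 0.3 to below 0.7 moderate; 0.7 and above strong) → moderate

Note: R² says nothing about causation, and a high R² does not by itself mean the linear form is appropriate — check the residuals.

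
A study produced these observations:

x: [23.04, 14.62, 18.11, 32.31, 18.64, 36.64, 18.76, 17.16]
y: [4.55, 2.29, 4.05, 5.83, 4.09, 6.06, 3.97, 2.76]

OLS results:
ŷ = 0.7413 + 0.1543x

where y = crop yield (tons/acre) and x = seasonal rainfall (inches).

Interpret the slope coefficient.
On average, crop yield is about 0.1543 tons/acre higher for every extra inch of rainfall.

β₁ = 0.1543 is the change in predicted crop yield (tons/acre) per additional inch of rainfall.

Interpretation:
- Rainfall up by 1 inch → predicted crop yield increases by 0.1543 tons/acre
- This is a linear approximation: the same per-unit change is assumed across the whole observed x range
- The slope describes association in these data, not necessarily a causal effect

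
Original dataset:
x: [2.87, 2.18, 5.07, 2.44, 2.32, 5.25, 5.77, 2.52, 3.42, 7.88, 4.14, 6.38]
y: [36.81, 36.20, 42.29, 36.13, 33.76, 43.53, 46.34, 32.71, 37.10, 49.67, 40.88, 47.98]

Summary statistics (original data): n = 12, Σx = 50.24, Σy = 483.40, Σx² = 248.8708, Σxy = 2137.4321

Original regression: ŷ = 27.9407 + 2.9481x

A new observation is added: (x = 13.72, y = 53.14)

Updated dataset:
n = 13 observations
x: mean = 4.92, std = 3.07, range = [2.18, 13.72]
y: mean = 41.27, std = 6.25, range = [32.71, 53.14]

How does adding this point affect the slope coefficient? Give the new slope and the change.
Adding the point moves β₁ from 2.9481 to 1.8520, i.e. it decreases by 1.0961 (-37.2%).

x = 13.72 lies well outside the original x-range [2.18, 7.88] (x̄ ≈ 4.19), so this observation has high leverage and can move the slope substantially.

Step 1: Update the sums with the new point (n goes from 12 to 13)
Σx  = 50.24 + 13.72 = 63.96
Σy  = 483.40 + 53.14 = 536.54
Σx² = 248.8708 + 13.72² = 248.8708 + 188.2384 = 437.1092
Σxy = 2137.4321 + 13.72×53.14 = 2137.4321 + 729.0808 = 2866.5129

Step 2: Recompute the slope with b₁ = (nΣxy − ΣxΣy) / (nΣx² − (Σx)²)
Numerator   = 13×2866.5129 − 63.96×536.54 = 37264.6677 − 34317.0984 = 2947.5693
Denominator = 13×437.1092 − 63.96² = 5682.4196 − 4090.8816 = 1591.5380
b₁(new) = 2947.5693 / 1591.5380 = 1.8520

(Same formula on the original sums: (12×2137.4321 − 50.24×483.40) / (12×248.8708 − 50.24²) = 1363.1692 / 462.3920 = 2.9481, matching the given fit.)

Step 3: Change in slope
Δβ₁ = 1.8520 − 2.9481 = -1.0961
Relative change = -1.0961 / 2.9481 × 100% = -37.2%
→ the slope decreases when the point is added.

A high-leverage point only changes the slope if it is off the original line; here y = 53.14 is below the original trend, so the slope decreases.
In practice: refit with and without it and report both if conclusions differ.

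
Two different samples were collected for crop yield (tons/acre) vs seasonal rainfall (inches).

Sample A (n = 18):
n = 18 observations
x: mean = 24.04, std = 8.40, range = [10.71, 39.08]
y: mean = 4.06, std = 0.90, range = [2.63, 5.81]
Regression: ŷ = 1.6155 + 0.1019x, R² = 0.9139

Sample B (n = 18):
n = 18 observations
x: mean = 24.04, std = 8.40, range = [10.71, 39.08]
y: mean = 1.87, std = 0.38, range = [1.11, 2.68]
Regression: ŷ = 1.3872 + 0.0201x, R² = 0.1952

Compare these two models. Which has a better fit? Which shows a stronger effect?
Model A has the better fit (R² = 0.9139 vs 0.1952). Model A shows the stronger effect (|β₁| = 0.1019 vs 0.0201).

Model Comparison:

Goodness of fit (R²):
- Model A: R² = 0.9139 → 91.39% of variance in crop yield explained
- Model B: R² = 0.1952 → 19.52% of variance in crop yield explained
- 0.9139 > 0.1952 → Model A has the better fit

Strength of effect — compare |β₁|:
- Model A: β₁ = 0.1019 → predicted crop yield rises 0.1019 tons/acre per additional inch of rainfall
- Model B: β₁ = 0.0201 → predicted crop yield rises 0.0201 tons/acre per additional inch of rainfall
- |0.1019| > |0.0201| → Model A shows the stronger marginal effect

Notes:
- R² measures how tightly points cluster around the line; β₁ measures how steep the line is — they answer different questions.
- The two samples could reflect different populations, time periods, or measurement quality.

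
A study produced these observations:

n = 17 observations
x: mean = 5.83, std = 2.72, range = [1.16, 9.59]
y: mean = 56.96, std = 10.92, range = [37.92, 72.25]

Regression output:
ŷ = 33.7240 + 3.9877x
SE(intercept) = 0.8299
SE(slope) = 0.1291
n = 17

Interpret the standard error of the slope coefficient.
SE(slope) = 0.1291 measures the uncertainty in the estimated slope. The coefficient is estimated precisely (SE/|β̂₁| = 3.2%).

What SE measures:
- The standard error quantifies the sampling variability of the coefficient estimate
- It is the estimated standard deviation of β̂₁ across hypothetical repeated samples of the same size
- Smaller SE → more precise estimate

Relative precision:
- SE / |β̂₁| = 0.1291 / 3.9877 = 3.2%
- Rule of thumb (under 20%: precise; 20% to under 50%: moderately precise; 50% or more: imprecise) → precise

Rough 95% range (±2 SE): 3.9877 ± 0.2582 → (3.7295, 4.2459).

What drives SE(β̂₁): more residual scatter → larger SE; wider spread of x values → smaller SE.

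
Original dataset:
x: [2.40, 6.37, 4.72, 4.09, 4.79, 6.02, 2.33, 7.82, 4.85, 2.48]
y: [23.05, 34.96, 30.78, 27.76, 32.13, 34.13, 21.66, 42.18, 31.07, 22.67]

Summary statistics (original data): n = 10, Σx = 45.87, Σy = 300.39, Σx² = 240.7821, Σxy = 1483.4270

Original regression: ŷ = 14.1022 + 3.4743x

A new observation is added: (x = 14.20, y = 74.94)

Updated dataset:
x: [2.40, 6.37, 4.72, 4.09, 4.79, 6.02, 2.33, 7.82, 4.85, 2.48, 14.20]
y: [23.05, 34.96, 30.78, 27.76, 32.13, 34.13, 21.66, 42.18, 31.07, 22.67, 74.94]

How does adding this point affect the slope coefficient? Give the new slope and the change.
The slope changes from 3.4743 to 4.3531 (change of +0.8788, or +25.3%).

x = 14.20 lies well outside the original x-range [2.33, 7.82] (x̄ ≈ 4.59), so this observation has high leverage and can move the slope substantially.

Step 1: Update the sums with the new point (n goes from 10 to 11)
Σx  = 45.87 + 14.20 = 60.07
Σy  = 300.39 + 74.94 = 375.33
Σx² = 240.7821 + 14.20² = 240.7821 + 201.6400 = 442.4221
Σxy = 1483.4270 + 14.20×74.94 = 1483.4270 + 1064.1480 = 2547.5750

Step 2: Recompute the slope with b₁ = (nΣxy − ΣxΣy) / (nΣx² − (Σx)²)
Numerator   = 11×2547.5750 − 60.07×375.33 = 28023.3250 − 22546.0731 = 5477.2519
Denominator = 11×442.4221 − 60.07² = 4866.6431 − 3608.4049 = 1258.2382
b₁(new) = 5477.2519 / 1258.2382 = 4.3531

(Same formula on the original sums: (10×1483.4270 − 45.87×300.39) / (10×240.7821 − 45.87²) = 1055.3807 / 303.7641 = 3.4743, matching the given fit.)

Step 3: Change in slope
Δβ₁ = 4.3531 − 3.4743 = +0.8788
Relative change = +0.8788 / 3.4743 × 100% = +25.3%
→ the slope increases when the point is added.

Because the point sits above the extension of the original line at a high-leverage x, it tilts the fit up.
In practice: examine leverage (hᵢ) and Cook's distance rather than deleting it automatically; check such a point for data-entry or measurement error.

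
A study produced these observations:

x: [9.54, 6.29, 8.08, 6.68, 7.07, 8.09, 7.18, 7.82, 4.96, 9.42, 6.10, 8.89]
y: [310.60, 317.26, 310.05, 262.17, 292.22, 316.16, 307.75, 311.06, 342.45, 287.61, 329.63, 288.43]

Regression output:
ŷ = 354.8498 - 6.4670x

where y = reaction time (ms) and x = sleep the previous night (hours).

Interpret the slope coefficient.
On average, reaction time is about 6.4670 ms lower for every extra hour of sleep.

The slope β₁ = -6.4670 gives the rate at which the fitted reaction time changes with sleep.

Interpretation:
- Sleep up by 1 hour → predicted reaction time decreases by 6.4670 ms
- This is a linear approximation: the same per-unit change is assumed across the whole observed x range
- The slope describes association in these data, not necessarily a causal effect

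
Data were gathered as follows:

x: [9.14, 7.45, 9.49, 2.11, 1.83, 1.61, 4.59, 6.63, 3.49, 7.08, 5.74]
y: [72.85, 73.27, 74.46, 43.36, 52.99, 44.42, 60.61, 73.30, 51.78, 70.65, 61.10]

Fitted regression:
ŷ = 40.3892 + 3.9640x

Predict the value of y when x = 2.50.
ŷ = 50.2992

Plug x = 2.50 into the fitted line:

ŷ = 40.3892 + 3.9640 × 2.50
ŷ = 40.3892 + 9.9100
ŷ = 50.2992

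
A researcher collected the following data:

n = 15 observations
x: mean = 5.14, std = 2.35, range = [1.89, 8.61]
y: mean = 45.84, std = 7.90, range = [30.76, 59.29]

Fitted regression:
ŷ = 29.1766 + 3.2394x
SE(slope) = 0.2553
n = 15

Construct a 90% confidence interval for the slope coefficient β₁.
The 90% CI for β₁ is (2.7873, 3.6915)

Confidence interval for the slope:

The 90% CI for β₁ is: β̂₁ ± t*(α/2, n-2) × SE(β̂₁)

Step 1: Find critical t-value
- Confidence level = 0.9
- Degrees of freedom = n - 2 = 15 - 2 = 13
- t*(α/2, 13) = 1.7709

Step 2: Calculate margin of error
Margin = 1.7709 × 0.2553 = 0.4521

Step 3: Construct interval
CI = 3.2394 ± 0.4521
CI = (2.7873, 3.6915)

Interpretation: intervals built this way capture the true β₁ in 90% of repeated samples; here the plausible range for the per-unit effect of x on y is 2.7873 to 3.6915.
The interval does not include 0, suggesting a significant linear relationship.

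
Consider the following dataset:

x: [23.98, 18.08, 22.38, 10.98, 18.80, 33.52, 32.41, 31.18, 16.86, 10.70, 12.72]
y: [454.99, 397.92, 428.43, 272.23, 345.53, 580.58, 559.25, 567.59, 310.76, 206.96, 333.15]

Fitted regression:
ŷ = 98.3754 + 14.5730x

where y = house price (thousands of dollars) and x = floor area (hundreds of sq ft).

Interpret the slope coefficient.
For each additional hundred sq ft of floor area, predicted house price increases by approximately 14.5730 thousand dollars.

The slope β₁ = 14.5730 gives the rate at which the fitted house price changes with floor area.

Interpretation:
- Floor area up by 1 hundred sq ft → predicted house price increases by 14.5730 thousand dollars
- The effect is assumed constant over the observed range of x (linearity)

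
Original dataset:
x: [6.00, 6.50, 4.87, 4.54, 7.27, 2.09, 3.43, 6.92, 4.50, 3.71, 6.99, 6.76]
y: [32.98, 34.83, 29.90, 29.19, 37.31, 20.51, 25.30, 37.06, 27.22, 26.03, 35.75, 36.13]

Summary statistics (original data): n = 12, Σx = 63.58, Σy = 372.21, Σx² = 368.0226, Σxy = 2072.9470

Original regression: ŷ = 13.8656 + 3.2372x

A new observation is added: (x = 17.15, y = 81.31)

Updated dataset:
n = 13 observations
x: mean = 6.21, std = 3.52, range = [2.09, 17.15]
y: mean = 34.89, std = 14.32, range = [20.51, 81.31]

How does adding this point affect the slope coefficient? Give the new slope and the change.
The slope changes from 3.2372 to 4.0485 (change of +0.8113, or +25.1%).

The new point has HIGH LEVERAGE: x = 17.15 is far from the original mean x̄ = 63.58/12 ≈ 5.30 (original range [2.09, 7.27]).

Step 1: Update the sums with the new point (n goes from 12 to 13)
Σx  = 63.58 + 17.15 = 80.73
Σy  = 372.21 + 81.31 = 453.52
Σx² = 368.0226 + 17.15² = 368.0226 + 294.1225 = 662.1451
Σxy = 2072.9470 + 17.15×81.31 = 2072.9470 + 1394.4665 = 3467.4135

Step 2: Recompute the slope with b₁ = (nΣxy − ΣxΣy) / (nΣx² − (Σx)²)
Numerator   = 13×3467.4135 − 80.73×453.52 = 45076.3755 − 36612.6696 = 8463.7059
Denominator = 13×662.1451 − 80.73² = 8607.8863 − 6517.3329 = 2090.5534
b₁(new) = 8463.7059 / 2090.5534 = 4.0485

(Same formula on the original sums: (12×2072.9470 − 63.58×372.21) / (12×368.0226 − 63.58²) = 1210.2522 / 373.8548 = 3.2372, matching the given fit.)

Step 3: Change in slope
Δβ₁ = 4.0485 − 3.2372 = +0.8113
Relative change = +0.8113 / 3.2372 × 100% = +25.1%
→ the slope increases when the point is added.

A high-leverage point only changes the slope if it is off the original line; here y = 81.31 is above the original trend, so the slope increases.
In practice: check such a point for data-entry or measurement error.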